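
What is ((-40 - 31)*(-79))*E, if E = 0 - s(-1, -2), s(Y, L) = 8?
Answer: -44872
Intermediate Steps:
E = -8 (E = 0 - 1*8 = 0 - 8 = -8)
((-40 - 31)*(-79))*E = ((-40 - 31)*(-79))*(-8) = -71*(-79)*(-8) = 5609*(-8) = -44872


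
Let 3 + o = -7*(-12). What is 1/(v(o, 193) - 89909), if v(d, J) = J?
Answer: -1/89716 ≈ -1.1146e-5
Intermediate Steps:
o = 81 (o = -3 - 7*(-12) = -3 + 84 = 81)
1/(v(o, 193) - 89909) = 1/(193 - 89909) = 1/(-89716) = -1/89716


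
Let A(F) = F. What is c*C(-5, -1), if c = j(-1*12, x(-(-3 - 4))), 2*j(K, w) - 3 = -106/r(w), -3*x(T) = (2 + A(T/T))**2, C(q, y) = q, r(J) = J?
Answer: -575/6 ≈ -95.833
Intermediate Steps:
x(T) = -3 (x(T) = -(2 + T/T)**2/3 = -(2 + 1)**2/3 = -1/3*3**2 = -1/3*9 = -3)
j(K, w) = 3/2 - 53/w (j(K, w) = 3/2 + (-106/w)/2 = 3/2 - 53/w)
c = 115/6 (c = 3/2 - 53/(-3) = 3/2 - 53*(-1/3) = 3/2 + 53/3 = 115/6 ≈ 19.167)
c*C(-5, -1) = (115/6)*(-5) = -575/6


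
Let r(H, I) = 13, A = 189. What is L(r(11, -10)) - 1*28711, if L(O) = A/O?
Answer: -373054/13 ≈ -28696.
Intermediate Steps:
L(O) = 189/O
L(r(11, -10)) - 1*28711 = 189/13 - 1*28711 = 189*(1/13) - 28711 = 189/13 - 28711 = -373054/13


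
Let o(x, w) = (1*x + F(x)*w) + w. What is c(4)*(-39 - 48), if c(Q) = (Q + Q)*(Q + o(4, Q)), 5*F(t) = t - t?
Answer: -8352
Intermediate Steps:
F(t) = 0 (F(t) = (t - t)/5 = (⅕)*0 = 0)
o(x, w) = w + x (o(x, w) = (1*x + 0*w) + w = (x + 0) + w = x + w = w + x)
c(Q) = 2*Q*(4 + 2*Q) (c(Q) = (Q + Q)*(Q + (Q + 4)) = (2*Q)*(Q + (4 + Q)) = (2*Q)*(4 + 2*Q) = 2*Q*(4 + 2*Q))
c(4)*(-39 - 48) = (4*4*(2 + 4))*(-39 - 48) = (4*4*6)*(-87) = 96*(-87) = -8352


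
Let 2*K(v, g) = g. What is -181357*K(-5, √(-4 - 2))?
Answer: -181357*I*√6/2 ≈ -2.2212e+5*I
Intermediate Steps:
K(v, g) = g/2
-181357*K(-5, √(-4 - 2)) = -181357*√(-4 - 2)/2 = -181357*√(-6)/2 = -181357*I*√6/2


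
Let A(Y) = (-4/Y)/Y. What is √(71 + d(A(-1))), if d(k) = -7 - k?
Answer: 2*√17 ≈ 8.2462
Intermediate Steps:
A(Y) = -4/Y²
√(71 + d(A(-1))) = √(71 + (-7 - (-4)/(-1)²)) = √(71 + (-7 - (-4))) = √(71 + (-7 - 1*(-4))) = √(71 + (-7 + 4)) = √(71 - 3) = √68 = 2*√17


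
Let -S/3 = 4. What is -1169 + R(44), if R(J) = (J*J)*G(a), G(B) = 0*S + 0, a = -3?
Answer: -1169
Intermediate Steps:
S = -12 (S = -3*4 = -12)
G(B) = 0 (G(B) = 0*(-12) + 0 = 0 + 0 = 0)
R(J) = 0 (R(J) = (J*J)*0 = J**2*0 = 0)
-1169 + R(44) = -1169 + 0 = -1169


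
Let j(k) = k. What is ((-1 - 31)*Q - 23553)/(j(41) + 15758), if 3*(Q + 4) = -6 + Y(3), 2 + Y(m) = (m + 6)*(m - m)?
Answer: -70019/47397 ≈ -1.4773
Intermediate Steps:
Y(m) = -2 (Y(m) = -2 + (m + 6)*(m - m) = -2 + (6 + m)*0 = -2 + 0 = -2)
Q = -20/3 (Q = -4 + (-6 - 2)/3 = -4 + (1/3)*(-8) = -4 - 8/3 = -20/3 ≈ -6.6667)
((-1 - 31)*Q - 23553)/(j(41) + 15758) = ((-1 - 31)*(-20/3) - 23553)/(41 + 15758) = (-32*(-20/3) - 23553)/15799 = (640/3 - 23553)*(1/15799) = -70019/3*1/15799 = -70019/47397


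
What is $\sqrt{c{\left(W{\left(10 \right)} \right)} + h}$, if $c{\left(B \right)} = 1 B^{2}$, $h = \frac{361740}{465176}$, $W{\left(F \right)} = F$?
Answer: $\frac{\sqrt{1362946491490}}{116294} \approx 10.039$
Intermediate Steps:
$h = \frac{90435}{116294}$ ($h = 361740 \cdot \frac{1}{465176} = \frac{90435}{116294} \approx 0.77764$)
$c{\left(B \right)} = B^{2}$
$\sqrt{c{\left(W{\left(10 \right)} \right)} + h} = \sqrt{10^{2} + \frac{90435}{116294}} = \sqrt{100 + \frac{90435}{116294}} = \sqrt{\frac{11719835}{116294}} = \frac{\sqrt{1362946491490}}{116294}$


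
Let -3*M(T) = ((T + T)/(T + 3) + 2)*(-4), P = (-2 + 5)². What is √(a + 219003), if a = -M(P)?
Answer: √1970985/3 ≈ 467.97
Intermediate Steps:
P = 9 (P = 3² = 9)
M(T) = 8/3 + 8*T/(3*(3 + T)) (M(T) = -((T + T)/(T + 3) + 2)*(-4)/3 = -((2*T)/(3 + T) + 2)*(-4)/3 = -(2*T/(3 + T) + 2)*(-4)/3 = -(2 + 2*T/(3 + T))*(-4)/3 = -(-8 - 8*T/(3 + T))/3 = 8/3 + 8*T/(3*(3 + T)))
a = -14/3 (a = -8*(3 + 2*9)/(3*(3 + 9)) = -8*(3 + 18)/(3*12) = -8*21/(3*12) = -1*14/3 = -14/3 ≈ -4.6667)
√(a + 219003) = √(-14/3 + 219003) = √(656995/3) = √1970985/3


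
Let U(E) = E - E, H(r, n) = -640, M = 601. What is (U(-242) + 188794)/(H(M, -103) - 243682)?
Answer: -94397/122161 ≈ -0.77273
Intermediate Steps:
U(E) = 0
(U(-242) + 188794)/(H(M, -103) - 243682) = (0 + 188794)/(-640 - 243682) = 188794/(-244322) = 188794*(-1/244322) = -94397/122161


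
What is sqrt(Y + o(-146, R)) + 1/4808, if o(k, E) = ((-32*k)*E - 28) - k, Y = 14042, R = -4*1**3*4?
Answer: 1/4808 + 4*I*sqrt(3787) ≈ 0.00020799 + 246.15*I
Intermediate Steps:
R = -16 (R = -4*1*4 = -4*4 = -16)
o(k, E) = -28 - k - 32*E*k (o(k, E) = (-32*E*k - 28) - k = (-28 - 32*E*k) - k = -28 - k - 32*E*k)
sqrt(Y + o(-146, R)) + 1/4808 = sqrt(14042 + (-28 - 1*(-146) - 32*(-16)*(-146))) + 1/4808 = sqrt(14042 + (-28 + 146 - 74752)) + 1/4808 = sqrt(14042 - 74634) + 1/4808 = sqrt(-60592) + 1/4808 = 4*I*sqrt(3787) + 1/4808 = 1/4808 + 4*I*sqrt(3787)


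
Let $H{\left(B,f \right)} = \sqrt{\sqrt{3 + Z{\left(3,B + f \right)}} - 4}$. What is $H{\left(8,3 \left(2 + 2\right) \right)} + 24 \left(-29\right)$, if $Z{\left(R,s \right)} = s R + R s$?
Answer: $-696 + \sqrt{-4 + \sqrt{123}} \approx -693.34$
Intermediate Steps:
$Z{\left(R,s \right)} = 2 R s$ ($Z{\left(R,s \right)} = R s + R s = 2 R s$)
$H{\left(B,f \right)} = \sqrt{-4 + \sqrt{3 + 6 B + 6 f}}$ ($H{\left(B,f \right)} = \sqrt{\sqrt{3 + 2 \cdot 3 \left(B + f\right)} - 4} = \sqrt{\sqrt{3 + \left(6 B + 6 f\right)} - 4} = \sqrt{\sqrt{3 + 6 B + 6 f} - 4} = \sqrt{-4 + \sqrt{3 + 6 B + 6 f}}$)
$H{\left(8,3 \left(2 + 2\right) \right)} + 24 \left(-29\right) = \sqrt{-4 + \sqrt{3} \sqrt{1 + 2 \cdot 8 + 2 \cdot 3 \left(2 + 2\right)}} + 24 \left(-29\right) = \sqrt{-4 + \sqrt{3} \sqrt{1 + 16 + 2 \cdot 3 \cdot 4}} - 696 = \sqrt{-4 + \sqrt{3} \sqrt{1 + 16 + 2 \cdot 12}} - 696 = \sqrt{-4 + \sqrt{3} \sqrt{1 + 16 + 24}} - 696 = \sqrt{-4 + \sqrt{3} \sqrt{41}} - 696 = \sqrt{-4 + \sqrt{123}} - 696 = -696 + \sqrt{-4 + \sqrt{123}}$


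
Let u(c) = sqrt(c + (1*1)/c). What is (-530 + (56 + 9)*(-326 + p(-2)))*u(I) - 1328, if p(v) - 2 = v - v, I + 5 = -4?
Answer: -1328 - 21590*I*sqrt(82)/3 ≈ -1328.0 - 65169.0*I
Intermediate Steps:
I = -9 (I = -5 - 4 = -9)
p(v) = 2 (p(v) = 2 + (v - v) = 2 + 0 = 2)
u(c) = sqrt(c + 1/c)
(-530 + (56 + 9)*(-326 + p(-2)))*u(I) - 1328 = (-530 + (56 + 9)*(-326 + 2))*sqrt(-9 + 1/(-9)) - 1328 = (-530 + 65*(-324))*sqrt(-9 - 1/9) - 1328 = (-530 - 21060)*sqrt(-82/9) - 1328 = -21590*I*sqrt(82)/3 - 1328 = -1328 - 21590*I*sqrt(82)/3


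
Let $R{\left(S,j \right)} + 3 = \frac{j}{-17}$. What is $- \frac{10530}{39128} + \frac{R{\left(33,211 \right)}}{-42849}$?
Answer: $- \frac{3830073977}{14251063212} \approx -0.26876$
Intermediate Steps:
$R{\left(S,j \right)} = -3 - \frac{j}{17}$ ($R{\left(S,j \right)} = -3 + \frac{j}{-17} = -3 + j \left(- \frac{1}{17}\right) = -3 - \frac{j}{17}$)
$- \frac{10530}{39128} + \frac{R{\left(33,211 \right)}}{-42849} = - \frac{10530}{39128} + \frac{-3 - \frac{211}{17}}{-42849} = \left(-10530\right) \frac{1}{39128} + \left(-3 - \frac{211}{17}\right) \left(- \frac{1}{42849}\right) = - \frac{5265}{19564} - - \frac{262}{728433} = - \frac{5265}{19564} + \frac{262}{728433} = - \frac{3830073977}{14251063212}$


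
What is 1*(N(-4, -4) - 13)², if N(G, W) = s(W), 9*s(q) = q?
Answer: 14641/81 ≈ 180.75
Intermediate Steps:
s(q) = q/9
N(G, W) = W/9
1*(N(-4, -4) - 13)² = 1*((⅑)*(-4) - 13)² = 1*(-4/9 - 13)² = 1*(-121/9)² = 1*(14641/81) = 14641/81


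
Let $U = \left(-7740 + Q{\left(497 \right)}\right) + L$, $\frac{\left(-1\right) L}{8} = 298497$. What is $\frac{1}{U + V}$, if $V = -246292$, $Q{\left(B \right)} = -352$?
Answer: $- \frac{1}{2642360} \approx -3.7845 \cdot 10^{-7}$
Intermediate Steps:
$L = -2387976$ ($L = \left(-8\right) 298497 = -2387976$)
$U = -2396068$ ($U = \left(-7740 - 352\right) - 2387976 = -8092 - 2387976 = -2396068$)
$\frac{1}{U + V} = \frac{1}{-2396068 - 246292} = \frac{1}{-2642360} = - \frac{1}{2642360}$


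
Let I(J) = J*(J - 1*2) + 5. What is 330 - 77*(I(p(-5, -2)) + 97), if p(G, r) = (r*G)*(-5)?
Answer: -207724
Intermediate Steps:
p(G, r) = -5*G*r (p(G, r) = (G*r)*(-5) = -5*G*r)
I(J) = 5 + J*(-2 + J) (I(J) = J*(J - 2) + 5 = J*(-2 + J) + 5 = 5 + J*(-2 + J))
330 - 77*(I(p(-5, -2)) + 97) = 330 - 77*((5 + (-5*(-5)*(-2))² - (-10)*(-5)*(-2)) + 97) = 330 - 77*((5 + (-50)² - 2*(-50)) + 97) = 330 - 77*((5 + 2500 + 100) + 97) = 330 - 77*(2605 + 97) = 330 - 77*2702 = 330 - 208054 = -207724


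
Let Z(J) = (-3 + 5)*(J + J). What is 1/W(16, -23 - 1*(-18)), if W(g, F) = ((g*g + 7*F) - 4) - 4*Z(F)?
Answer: 1/297 ≈ 0.0033670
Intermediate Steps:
Z(J) = 4*J (Z(J) = 2*(2*J) = 4*J)
W(g, F) = -4 + g**2 - 9*F (W(g, F) = ((g*g + 7*F) - 4) - 16*F = ((g**2 + 7*F) - 4) - 16*F = (-4 + g**2 + 7*F) - 16*F = -4 + g**2 - 9*F)
1/W(16, -23 - 1*(-18)) = 1/(-4 + 16**2 - 9*(-23 - 1*(-18))) = 1/(-4 + 256 - 9*(-23 + 18)) = 1/(-4 + 256 - 9*(-5)) = 1/(-4 + 256 + 45) = 1/297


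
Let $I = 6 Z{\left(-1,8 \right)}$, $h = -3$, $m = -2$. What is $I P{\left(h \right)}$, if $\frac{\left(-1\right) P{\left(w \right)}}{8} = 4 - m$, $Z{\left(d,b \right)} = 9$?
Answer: $-2592$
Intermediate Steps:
$P{\left(w \right)} = -48$ ($P{\left(w \right)} = - 8 \left(4 - -2\right) = - 8 \left(4 + 2\right) = \left(-8\right) 6 = -48$)
$I = 54$ ($I = 6 \cdot 9 = 54$)
$I P{\left(h \right)} = 54 \left(-48\right) = -2592$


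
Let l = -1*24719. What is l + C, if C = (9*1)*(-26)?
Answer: -24953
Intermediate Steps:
l = -24719
C = -234 (C = 9*(-26) = -234)
l + C = -24719 - 234 = -24953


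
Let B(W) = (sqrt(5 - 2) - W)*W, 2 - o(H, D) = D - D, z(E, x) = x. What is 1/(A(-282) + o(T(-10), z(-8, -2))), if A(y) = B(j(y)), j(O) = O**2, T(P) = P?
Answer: -3162033287/19996909006705948874 - 19881*sqrt(3)/9998454503352974437 ≈ -1.5813e-10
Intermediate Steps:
o(H, D) = 2 (o(H, D) = 2 - (D - D) = 2 - 1*0 = 2 + 0 = 2)
B(W) = W*(sqrt(3) - W) (B(W) = (sqrt(3) - W)*W = W*(sqrt(3) - W))
A(y) = y**2*(sqrt(3) - y**2)
1/(A(-282) + o(T(-10), z(-8, -2))) = 1/((-282)**2*(sqrt(3) - 1*(-282)**2) + 2) = 1/(79524*(sqrt(3) - 1*79524) + 2) = 1/(79524*(sqrt(3) - 79524) + 2) = 1/(79524*(-79524 + sqrt(3)) + 2) = 1/((-6324066576 + 79524*sqrt(3)) + 2) = 1/(-6324066574 + 79524*sqrt(3))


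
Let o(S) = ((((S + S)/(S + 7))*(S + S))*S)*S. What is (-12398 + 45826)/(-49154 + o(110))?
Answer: 1955538/289944491 ≈ 0.0067445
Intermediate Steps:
o(S) = 4*S**4/(7 + S) (o(S) = ((((2*S)/(7 + S))*(2*S))*S)*S = (((2*S/(7 + S))*(2*S))*S)*S = ((4*S**2/(7 + S))*S)*S = (4*S**3/(7 + S))*S = 4*S**4/(7 + S))
(-12398 + 45826)/(-49154 + o(110)) = (-12398 + 45826)/(-49154 + 4*110**4/(7 + 110)) = 33428/(-49154 + 4*146410000/117) = 33428/(-49154 + 4*146410000*(1/117)) = 33428/(-49154 + 585640000/117) = 33428/(579888982/117) = 33428*(117/579888982) = 1955538/289944491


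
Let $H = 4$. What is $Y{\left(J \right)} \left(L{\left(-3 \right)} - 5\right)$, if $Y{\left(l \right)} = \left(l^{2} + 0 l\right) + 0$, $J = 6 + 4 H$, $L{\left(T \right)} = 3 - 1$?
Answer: $-1452$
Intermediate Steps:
$L{\left(T \right)} = 2$
$J = 22$ ($J = 6 + 4 \cdot 4 = 6 + 16 = 22$)
$Y{\left(l \right)} = l^{2}$ ($Y{\left(l \right)} = \left(l^{2} + 0\right) + 0 = l^{2} + 0 = l^{2}$)
$Y{\left(J \right)} \left(L{\left(-3 \right)} - 5\right) = 22^{2} \left(2 - 5\right) = 484 \left(-3\right) = -1452$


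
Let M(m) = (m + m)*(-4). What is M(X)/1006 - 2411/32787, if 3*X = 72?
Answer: -4360285/16491861 ≈ -0.26439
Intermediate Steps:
X = 24 (X = (1/3)*72 = 24)
M(m) = -8*m (M(m) = (2*m)*(-4) = -8*m)
M(X)/1006 - 2411/32787 = -8*24/1006 - 2411/32787 = -192*1/1006 - 2411*1/32787 = -96/503 - 2411/32787 = -4360285/16491861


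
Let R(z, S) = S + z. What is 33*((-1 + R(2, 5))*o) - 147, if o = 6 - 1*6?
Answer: -147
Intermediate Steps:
o = 0 (o = 6 - 6 = 0)
33*((-1 + R(2, 5))*o) - 147 = 33*((-1 + (5 + 2))*0) - 147 = 33*((-1 + 7)*0) - 147 = 33*(6*0) - 147 = 33*0 - 147 = 0 - 147 = -147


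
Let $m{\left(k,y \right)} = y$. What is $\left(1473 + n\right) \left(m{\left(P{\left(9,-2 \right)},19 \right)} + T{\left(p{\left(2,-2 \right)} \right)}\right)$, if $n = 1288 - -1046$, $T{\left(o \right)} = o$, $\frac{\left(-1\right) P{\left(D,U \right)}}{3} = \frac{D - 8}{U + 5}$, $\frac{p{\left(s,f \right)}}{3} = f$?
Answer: $49491$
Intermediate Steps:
$p{\left(s,f \right)} = 3 f$
$P{\left(D,U \right)} = - \frac{3 \left(-8 + D\right)}{5 + U}$ ($P{\left(D,U \right)} = - 3 \frac{D - 8}{U + 5} = - 3 \frac{-8 + D}{5 + U} = - \frac{3 \left(-8 + D\right)}{5 + U}$)
$n = 2334$ ($n = 1288 + 1046 = 2334$)
$\left(1473 + n\right) \left(m{\left(P{\left(9,-2 \right)},19 \right)} + T{\left(p{\left(2,-2 \right)} \right)}\right) = \left(1473 + 2334\right) \left(19 + 3 \left(-2\right)\right) = 3807 \left(19 - 6\right) = 3807 \cdot 13 = 49491$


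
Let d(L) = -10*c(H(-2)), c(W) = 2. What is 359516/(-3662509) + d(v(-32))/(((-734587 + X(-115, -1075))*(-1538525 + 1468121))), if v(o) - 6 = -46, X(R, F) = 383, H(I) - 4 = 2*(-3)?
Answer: -4645926277044209/47329595166671436 ≈ -0.098161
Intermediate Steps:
H(I) = -2 (H(I) = 4 + 2*(-3) = 4 - 6 = -2)
v(o) = -40 (v(o) = 6 - 46 = -40)
d(L) = -20 (d(L) = -10*2 = -20)
359516/(-3662509) + d(v(-32))/(((-734587 + X(-115, -1075))*(-1538525 + 1468121))) = 359516/(-3662509) - 20*1/((-1538525 + 1468121)*(-734587 + 383)) = 359516*(-1/3662509) - 20/((-734204*(-70404))) = -359516/3662509 - 20/51690898416 = -359516/3662509 - 20*1/51690898416 = -359516/3662509 - 5/12922724604 = -4645926277044209/47329595166671436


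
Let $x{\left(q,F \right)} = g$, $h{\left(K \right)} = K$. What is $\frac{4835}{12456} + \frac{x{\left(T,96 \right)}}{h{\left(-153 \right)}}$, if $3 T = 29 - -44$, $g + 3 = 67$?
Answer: $- \frac{709}{23528} \approx -0.030134$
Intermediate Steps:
$g = 64$ ($g = -3 + 67 = 64$)
$T = \frac{73}{3}$ ($T = \frac{29 - -44}{3} = \frac{29 + 44}{3} = \frac{1}{3} \cdot 73 = \frac{73}{3} \approx 24.333$)
$x{\left(q,F \right)} = 64$
$\frac{4835}{12456} + \frac{x{\left(T,96 \right)}}{h{\left(-153 \right)}} = \frac{4835}{12456} + \frac{64}{-153} = 4835 \cdot \frac{1}{12456} + 64 \left(- \frac{1}{153}\right) = \frac{4835}{12456} - \frac{64}{153} = - \frac{709}{23528}$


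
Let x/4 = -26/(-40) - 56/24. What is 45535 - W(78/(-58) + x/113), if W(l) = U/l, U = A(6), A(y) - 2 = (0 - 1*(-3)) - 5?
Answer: 45535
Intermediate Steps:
x = -101/15 (x = 4*(-26/(-40) - 56/24) = 4*(-26*(-1/40) - 56*1/24) = 4*(13/20 - 7/3) = 4*(-101/60) = -101/15 ≈ -6.7333)
A(y) = 0 (A(y) = 2 + ((0 - 1*(-3)) - 5) = 2 + ((0 + 3) - 5) = 2 + (3 - 5) = 2 - 2 = 0)
U = 0
W(l) = 0 (W(l) = 0/l = 0)
45535 - W(78/(-58) + x/113) = 45535 - 1*0 = 45535 + 0 = 45535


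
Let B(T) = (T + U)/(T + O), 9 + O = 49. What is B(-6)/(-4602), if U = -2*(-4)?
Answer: -1/78234 ≈ -1.2782e-5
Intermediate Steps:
O = 40 (O = -9 + 49 = 40)
U = 8
B(T) = (8 + T)/(40 + T) (B(T) = (T + 8)/(T + 40) = (8 + T)/(40 + T))
B(-6)/(-4602) = ((8 - 6)/(40 - 6))/(-4602) = (2/34)*(-1/4602) = ((1/34)*2)*(-1/4602) = (1/17)*(-1/4602) = -1/78234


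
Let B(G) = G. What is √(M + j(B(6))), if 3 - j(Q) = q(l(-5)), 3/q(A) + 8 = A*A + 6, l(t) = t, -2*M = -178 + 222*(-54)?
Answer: 5*√128777/23 ≈ 78.012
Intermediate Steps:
M = 6083 (M = -(-178 + 222*(-54))/2 = -(-178 - 11988)/2 = -½*(-12166) = 6083)
q(A) = 3/(-2 + A²) (q(A) = 3/(-8 + (A*A + 6)) = 3/(-8 + (A² + 6)) = 3/(-8 + (6 + A²)) = 3/(-2 + A²))
j(Q) = 66/23 (j(Q) = 3 - 3/(-2 + (-5)²) = 3 - 3/(-2 + 25) = 3 - 3/23 = 66/23)
√(M + j(B(6))) = √(6083 + 66/23) = √(139975/23) = 5*√128777/23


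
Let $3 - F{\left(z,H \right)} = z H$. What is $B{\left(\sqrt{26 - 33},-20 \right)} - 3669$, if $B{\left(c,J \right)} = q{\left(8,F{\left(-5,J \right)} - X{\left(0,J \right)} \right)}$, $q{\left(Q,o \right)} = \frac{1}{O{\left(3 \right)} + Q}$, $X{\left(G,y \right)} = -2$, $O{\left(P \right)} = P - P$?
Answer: $- \frac{29351}{8} \approx -3668.9$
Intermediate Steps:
$O{\left(P \right)} = 0$
$F{\left(z,H \right)} = 3 - H z$ ($F{\left(z,H \right)} = 3 - z H = 3 - H z$)
$q{\left(Q,o \right)} = \frac{1}{Q}$ ($q{\left(Q,o \right)} = \frac{1}{0 + Q} = \frac{1}{Q}$)
$B{\left(c,J \right)} = \frac{1}{8}$
$B{\left(\sqrt{26 - 33},-20 \right)} - 3669 = \frac{1}{8} - 3669 = - \frac{29351}{8}$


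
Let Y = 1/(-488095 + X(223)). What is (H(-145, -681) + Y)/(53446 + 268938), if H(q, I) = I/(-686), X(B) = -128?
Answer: 332479177/107973164571552 ≈ 3.0793e-6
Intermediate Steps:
H(q, I) = -I/686 (H(q, I) = I*(-1/686) = -I/686)
Y = -1/488223 (Y = 1/(-488095 - 128) = 1/(-488223) = -1/488223 ≈ -2.0482e-6)
(H(-145, -681) + Y)/(53446 + 268938) = (-1/686*(-681) - 1/488223)/(53446 + 268938) = (681/686 - 1/488223)/322384 = (332479177/334920978)*(1/322384) = 332479177/107973164571552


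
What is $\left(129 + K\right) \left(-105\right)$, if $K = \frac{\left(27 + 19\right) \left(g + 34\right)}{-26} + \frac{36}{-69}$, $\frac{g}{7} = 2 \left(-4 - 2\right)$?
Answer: $- \frac{6810825}{299} \approx -22779.0$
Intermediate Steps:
$g = -84$ ($g = 7 \cdot 2 \left(-4 - 2\right) = 7 \cdot 2 \left(-6\right) = 7 \left(-12\right) = -84$)
$K = \frac{26294}{299}$ ($K = \frac{\left(27 + 19\right) \left(-84 + 34\right)}{-26} + \frac{36}{-69} = 46 \left(-50\right) \left(- \frac{1}{26}\right) + 36 \left(- \frac{1}{69}\right) = \left(-2300\right) \left(- \frac{1}{26}\right) - \frac{12}{23} = \frac{1150}{13} - \frac{12}{23} = \frac{26294}{299} \approx 87.94$)
$\left(129 + K\right) \left(-105\right) = \left(129 + \frac{26294}{299}\right) \left(-105\right) = \frac{64865}{299} \left(-105\right) = - \frac{6810825}{299}$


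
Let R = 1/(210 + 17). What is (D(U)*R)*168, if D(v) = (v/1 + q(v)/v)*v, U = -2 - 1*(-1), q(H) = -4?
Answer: -504/227 ≈ -2.2203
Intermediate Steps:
R = 1/227 ≈ 0.0044053
U = -1 (U = -2 + 1 = -1)
D(v) = v*(v - 4/v) (D(v) = (v/1 - 4/v)*v = (v*1 - 4/v)*v = (v - 4/v)*v = v*(v - 4/v))
(D(U)*R)*168 = ((-4 + (-1)**2)*(1/227))*168 = ((-4 + 1)*(1/227))*168 = -3*1/227*168 = -3/227*168 = -504/227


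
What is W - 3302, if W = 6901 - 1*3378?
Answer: 221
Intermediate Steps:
W = 3523 (W = 6901 - 3378 = 3523)
W - 3302 = 3523 - 3302 = 221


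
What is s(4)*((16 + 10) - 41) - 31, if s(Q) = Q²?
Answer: -271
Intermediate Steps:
s(4)*((16 + 10) - 41) - 31 = 4²*((16 + 10) - 41) - 31 = 16*(26 - 41) - 31 = 16*(-15) - 31 = -240 - 31 = -271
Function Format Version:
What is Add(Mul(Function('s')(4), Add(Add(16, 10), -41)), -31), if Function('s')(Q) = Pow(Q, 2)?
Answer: -271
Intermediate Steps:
Add(Mul(Function('s')(4), Add(Add(16, 10), -41)), -31) = Add(Mul(Pow(4, 2), Add(Add(16, 10), -41)), -31) = Add(Mul(16, Add(26, -41)), -31) = Add(Mul(16, -15), -31) = Add(-240, -31) = -271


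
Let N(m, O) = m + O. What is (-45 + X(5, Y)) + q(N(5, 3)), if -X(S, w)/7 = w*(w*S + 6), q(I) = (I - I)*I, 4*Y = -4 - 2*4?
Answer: -234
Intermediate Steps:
N(m, O) = O + m
Y = -3 (Y = (-4 - 2*4)/4 = (-4 - 8)/4 = (1/4)*(-12) = -3)
q(I) = 0 (q(I) = 0*I = 0)
X(S, w) = -7*w*(6 + S*w) (X(S, w) = -7*w*(w*S + 6) = -7*w*(S*w + 6) = -7*w*(6 + S*w))
(-45 + X(5, Y)) + q(N(5, 3)) = (-45 - 7*(-3)*(6 + 5*(-3))) + 0 = (-45 - 7*(-3)*(6 - 15)) + 0 = (-45 - 7*(-3)*(-9)) + 0 = (-45 - 189) + 0 = -234 + 0 = -234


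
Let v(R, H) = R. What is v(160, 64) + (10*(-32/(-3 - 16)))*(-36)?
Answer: -8480/19 ≈ -446.32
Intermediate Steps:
v(160, 64) + (10*(-32/(-3 - 16)))*(-36) = 160 + (10*(-32/(-3 - 16)))*(-36) = 160 + (10*(-32/(-19)))*(-36) = 160 + (10*(-32*(-1/19)))*(-36) = 160 + (10*(32/19))*(-36) = 160 + (320/19)*(-36) = 160 - 11520/19 = -8480/19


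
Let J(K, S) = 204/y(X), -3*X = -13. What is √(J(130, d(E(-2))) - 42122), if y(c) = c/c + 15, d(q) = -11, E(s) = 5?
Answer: I*√168437/2 ≈ 205.21*I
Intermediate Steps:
X = 13/3 (X = -⅓*(-13) = 13/3 ≈ 4.3333)
y(c) = 16 (y(c) = 1 + 15 = 16)
J(K, S) = 51/4 (J(K, S) = 204/16 = 204*(1/16) = 51/4)
√(J(130, d(E(-2))) - 42122) = √(51/4 - 42122) = √(-168437/4) = I*√168437/2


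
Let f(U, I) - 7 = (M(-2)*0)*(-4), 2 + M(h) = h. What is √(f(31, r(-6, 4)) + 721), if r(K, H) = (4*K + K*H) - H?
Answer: 2*√182 ≈ 26.981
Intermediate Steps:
M(h) = -2 + h
r(K, H) = -H + 4*K + H*K (r(K, H) = (4*K + H*K) - H = -H + 4*K + H*K)
f(U, I) = 7 (f(U, I) = 7 + ((-2 - 2)*0)*(-4) = 7 - 4*0*(-4) = 7 + 0*(-4) = 7 + 0 = 7)
√(f(31, r(-6, 4)) + 721) = √(7 + 721) = √728 = 2*√182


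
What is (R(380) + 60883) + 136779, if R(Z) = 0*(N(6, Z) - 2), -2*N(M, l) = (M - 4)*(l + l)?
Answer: 197662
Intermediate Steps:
N(M, l) = -l*(-4 + M) (N(M, l) = -(M - 4)*(l + l)/2 = -(-4 + M)*2*l/2 = -l*(-4 + M))
R(Z) = 0 (R(Z) = 0*(Z*(4 - 1*6) - 2) = 0*(Z*(4 - 6) - 2) = 0*(Z*(-2) - 2) = 0*(-2*Z - 2) = 0*(-2 - 2*Z) = 0)
(R(380) + 60883) + 136779 = (0 + 60883) + 136779 = 60883 + 136779 = 197662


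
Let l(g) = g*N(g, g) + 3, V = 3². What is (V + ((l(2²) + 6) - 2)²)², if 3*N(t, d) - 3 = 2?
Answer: 3104644/81 ≈ 38329.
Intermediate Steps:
N(t, d) = 5/3 (N(t, d) = 1 + (⅓)*2 = 1 + ⅔ = 5/3)
V = 9
l(g) = 3 + 5*g/3 (l(g) = g*(5/3) + 3 = 5*g/3 + 3 = 3 + 5*g/3)
(V + ((l(2²) + 6) - 2)²)² = (9 + (((3 + (5/3)*2²) + 6) - 2)²)² = (9 + (((3 + (5/3)*4) + 6) - 2)²)² = (9 + (((3 + 20/3) + 6) - 2)²)² = (9 + ((29/3 + 6) - 2)²)² = (9 + (47/3 - 2)²)² = (9 + (41/3)²)² = (9 + 1681/9)² = (1762/9)² = 3104644/81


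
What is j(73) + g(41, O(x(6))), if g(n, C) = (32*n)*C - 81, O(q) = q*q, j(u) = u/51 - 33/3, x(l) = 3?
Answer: 597589/51 ≈ 11717.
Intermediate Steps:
j(u) = -11 + u/51 (j(u) = u*(1/51) - 33*1/3 = u/51 - 11 = -11 + u/51)
O(q) = q**2
g(n, C) = -81 + 32*C*n (g(n, C) = 32*C*n - 81 = -81 + 32*C*n)
j(73) + g(41, O(x(6))) = (-11 + (1/51)*73) + (-81 + 32*3**2*41) = (-11 + 73/51) + (-81 + 32*9*41) = -488/51 + (-81 + 11808) = -488/51 + 11727 = 597589/51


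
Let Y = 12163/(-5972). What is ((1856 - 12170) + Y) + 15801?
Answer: 32756201/5972 ≈ 5485.0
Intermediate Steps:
Y = -12163/5972 (Y = 12163*(-1/5972) = -12163/5972 ≈ -2.0367)
((1856 - 12170) + Y) + 15801 = ((1856 - 12170) - 12163/5972) + 15801 = (-10314 - 12163/5972) + 15801 = -61607371/5972 + 15801 = 32756201/5972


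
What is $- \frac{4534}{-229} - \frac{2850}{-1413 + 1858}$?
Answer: $\frac{272996}{20381} \approx 13.395$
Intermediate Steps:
$- \frac{4534}{-229} - \frac{2850}{-1413 + 1858} = \left(-4534\right) \left(- \frac{1}{229}\right) - \frac{2850}{445} = \frac{4534}{229} - \frac{570}{89} = \frac{272996}{20381}$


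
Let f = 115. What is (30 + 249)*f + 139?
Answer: 32224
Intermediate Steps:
(30 + 249)*f + 139 = (30 + 249)*115 + 139 = 279*115 + 139 = 32085 + 139 = 32224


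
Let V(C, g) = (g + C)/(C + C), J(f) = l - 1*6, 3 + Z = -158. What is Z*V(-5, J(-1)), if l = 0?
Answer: -1771/10 ≈ -177.10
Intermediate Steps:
Z = -161 (Z = -3 - 158 = -161)
J(f) = -6 (J(f) = 0 - 1*6 = 0 - 6 = -6)
V(C, g) = (C + g)/(2*C) (V(C, g) = (C + g)/((2*C)) = (C + g)*(1/(2*C)) = (C + g)/(2*C))
Z*V(-5, J(-1)) = -161*(-5 - 6)/(2*(-5)) = -161*(-1)*(-11)/(2*5) = -161*11/10 = -1771/10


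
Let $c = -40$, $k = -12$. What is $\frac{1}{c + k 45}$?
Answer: $- \frac{1}{580} \approx -0.0017241$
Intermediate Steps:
$\frac{1}{c + k 45} = \frac{1}{-40 - 540} = \frac{1}{-580} = - \frac{1}{580}$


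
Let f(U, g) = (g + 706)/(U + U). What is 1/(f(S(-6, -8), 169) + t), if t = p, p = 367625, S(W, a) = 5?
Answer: 2/735425 ≈ 2.7195e-6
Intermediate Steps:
f(U, g) = (706 + g)/(2*U) (f(U, g) = (706 + g)/((2*U)) = (706 + g)*(1/(2*U)) = (706 + g)/(2*U))
t = 367625
1/(f(S(-6, -8), 169) + t) = 1/((1/2)*(706 + 169)/5 + 367625) = 1/((1/2)*(1/5)*875 + 367625) = 1/(175/2 + 367625) = 1/(735425/2) = 2/735425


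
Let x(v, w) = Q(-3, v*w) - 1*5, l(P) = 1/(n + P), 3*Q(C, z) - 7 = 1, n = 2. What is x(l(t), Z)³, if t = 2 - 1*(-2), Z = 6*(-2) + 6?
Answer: -343/27 ≈ -12.704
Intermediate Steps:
Z = -6 (Z = -12 + 6 = -6)
t = 4 (t = 2 + 2 = 4)
Q(C, z) = 8/3 (Q(C, z) = 7/3 + (⅓)*1 = 7/3 + ⅓ = 8/3)
l(P) = 1/(2 + P)
x(v, w) = -7/3 (x(v, w) = 8/3 - 1*5 = 8/3 - 5 = -7/3)
x(l(t), Z)³ = (-7/3)³ = -343/27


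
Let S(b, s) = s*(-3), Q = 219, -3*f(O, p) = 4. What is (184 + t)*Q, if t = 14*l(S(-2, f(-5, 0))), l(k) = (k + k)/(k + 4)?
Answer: 43362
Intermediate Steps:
f(O, p) = -4/3 (f(O, p) = -1/3*4 = -4/3)
S(b, s) = -3*s
l(k) = 2*k/(4 + k) (l(k) = (2*k)/(4 + k) = 2*k/(4 + k))
t = 14 (t = 14*(2*(-3*(-4/3))/(4 - 3*(-4/3))) = 14*(2*4/(4 + 4)) = 14*(2*4/8) = 14*(2*4*(1/8)) = 14*1 = 14)
(184 + t)*Q = (184 + 14)*219 = 198*219 = 43362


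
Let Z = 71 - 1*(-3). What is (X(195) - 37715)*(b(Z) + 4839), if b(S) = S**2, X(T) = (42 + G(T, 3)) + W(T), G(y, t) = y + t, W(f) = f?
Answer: -384543200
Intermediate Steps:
G(y, t) = t + y
X(T) = 45 + 2*T (X(T) = (42 + (3 + T)) + T = (45 + T) + T = 45 + 2*T)
Z = 74 (Z = 71 + 3 = 74)
(X(195) - 37715)*(b(Z) + 4839) = ((45 + 2*195) - 37715)*(74**2 + 4839) = ((45 + 390) - 37715)*(5476 + 4839) = (435 - 37715)*10315 = -37280*10315 = -384543200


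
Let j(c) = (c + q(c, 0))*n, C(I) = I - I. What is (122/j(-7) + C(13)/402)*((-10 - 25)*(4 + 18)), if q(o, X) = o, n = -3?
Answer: -6710/3 ≈ -2236.7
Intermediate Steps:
C(I) = 0
j(c) = -6*c (j(c) = (c + c)*(-3) = (2*c)*(-3) = -6*c)
(122/j(-7) + C(13)/402)*((-10 - 25)*(4 + 18)) = (122/((-6*(-7))) + 0/402)*((-10 - 25)*(4 + 18)) = (122/42 + 0*(1/402))*(-35*22) = (122*(1/42) + 0)*(-770) = (61/21 + 0)*(-770) = (61/21)*(-770) = -6710/3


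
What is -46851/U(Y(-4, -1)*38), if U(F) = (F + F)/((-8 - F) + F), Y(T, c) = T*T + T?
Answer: 15617/38 ≈ 410.97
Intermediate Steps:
Y(T, c) = T + T² (Y(T, c) = T² + T = T + T²)
U(F) = -F/4 (U(F) = (2*F)/(-8) = (2*F)*(-⅛) = -F/4)
-46851/U(Y(-4, -1)*38) = -46851*1/(38*(1 - 4)) = -46851/((-(-4*(-3))*38/4)) = -46851/((-3*38)) = -46851/((-¼*456)) = -46851/(-114) = -46851*(-1/114) = 15617/38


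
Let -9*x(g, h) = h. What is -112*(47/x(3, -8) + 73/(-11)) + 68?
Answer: -56218/11 ≈ -5110.7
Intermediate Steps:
x(g, h) = -h/9
-112*(47/x(3, -8) + 73/(-11)) + 68 = -112*(47/((-⅑*(-8))) + 73/(-11)) + 68 = -112*(47/(8/9) + 73*(-1/11)) + 68 = -112*(47*(9/8) - 73/11) + 68 = -112*(423/8 - 73/11) + 68 = -112*4069/88 + 68 = -56966/11 + 68 = -56218/11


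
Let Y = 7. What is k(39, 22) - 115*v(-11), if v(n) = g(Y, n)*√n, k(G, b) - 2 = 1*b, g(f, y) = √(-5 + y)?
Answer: 24 + 460*√11 ≈ 1549.6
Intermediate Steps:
k(G, b) = 2 + b (k(G, b) = 2 + 1*b = 2 + b)
v(n) = √n*√(-5 + n) (v(n) = √(-5 + n)*√n = √n*√(-5 + n))
k(39, 22) - 115*v(-11) = (2 + 22) - 115*√(-11)*√(-5 - 11) = 24 - 115*I*√11*√(-16) = 24 - 115*I*√11*4*I = 24 - (-460)*√11 = 24 + 460*√11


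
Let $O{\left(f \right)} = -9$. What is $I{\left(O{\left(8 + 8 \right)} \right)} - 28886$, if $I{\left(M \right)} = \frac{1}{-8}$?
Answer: $- \frac{231089}{8} \approx -28886.0$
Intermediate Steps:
$I{\left(M \right)} = - \frac{1}{8}$
$I{\left(O{\left(8 + 8 \right)} \right)} - 28886 = - \frac{1}{8} - 28886 = - \frac{231089}{8}$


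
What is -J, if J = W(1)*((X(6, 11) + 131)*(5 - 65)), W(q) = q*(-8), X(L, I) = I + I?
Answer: -73440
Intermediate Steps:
X(L, I) = 2*I
W(q) = -8*q
J = 73440 (J = (-8*1)*((2*11 + 131)*(5 - 65)) = -8*(22 + 131)*(-60) = -1224*(-60) = -8*(-9180) = 73440)
-J = -1*73440 = -73440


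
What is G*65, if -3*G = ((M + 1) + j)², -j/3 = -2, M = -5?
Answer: -260/3 ≈ -86.667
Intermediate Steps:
j = 6 (j = -3*(-2) = 6)
G = -4/3 (G = -((-5 + 1) + 6)²/3 = -(-4 + 6)²/3 = -⅓*2² = -⅓*4 = -4/3 ≈ -1.3333)
G*65 = -4/3*65 = -260/3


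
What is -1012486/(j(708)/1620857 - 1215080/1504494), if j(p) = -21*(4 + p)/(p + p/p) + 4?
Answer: 11827928964517374429/9434953467928 ≈ 1.2536e+6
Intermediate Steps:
j(p) = 4 - 21*(4 + p)/(1 + p) (j(p) = -21*(4 + p)/(p + 1) + 4 = -21*(4 + p)/(1 + p) + 4 = 4 - 21*(4 + p)/(1 + p))
-1012486/(j(708)/1620857 - 1215080/1504494) = -1012486/(((-80 - 17*708)/(1 + 708))/1620857 - 1215080/1504494) = -1012486/(((-80 - 12036)/709)*(1/1620857) - 1215080*1/1504494) = -1012486/(((1/709)*(-12116))*(1/1620857) - 16420/20331) = -1012486/(-12116/709*1/1620857 - 16420/20331) = -1012486/(-12116/1149187613 - 16420/20331) = -1012486/(-18869906935856/23364133359903) = -1012486*(-23364133359903/18869906935856) = 11827928964517374429/9434953467928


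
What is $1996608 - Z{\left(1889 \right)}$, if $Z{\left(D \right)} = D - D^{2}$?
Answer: $5563040$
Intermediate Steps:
$1996608 - Z{\left(1889 \right)} = 1996608 - 1889 \left(1 - 1889\right) = 1996608 - 1889 \left(-1888\right) = 1996608 - -3566432 = 1996608 + 3566432 = 5563040$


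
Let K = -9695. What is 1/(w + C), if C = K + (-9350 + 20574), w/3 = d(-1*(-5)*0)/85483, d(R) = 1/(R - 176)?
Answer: 15045008/23003817229 ≈ 0.00065402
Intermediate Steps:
d(R) = 1/(-176 + R)
w = -3/15045008 (w = 3*(1/(-176 - 1*(-5)*0*85483)) = 3*((1/85483)/(-176 + 5*0)) = 3*((1/85483)/(-176 + 0)) = 3*((1/85483)/(-176)) = 3*(-1/176*1/85483) = 3*(-1/15045008) = -3/15045008 ≈ -1.9940e-7)
C = 1529 (C = -9695 + (-9350 + 20574) = -9695 + 11224 = 1529)
1/(w + C) = 1/(-3/15045008 + 1529) = 1/(23003817229/15045008) = 15045008/23003817229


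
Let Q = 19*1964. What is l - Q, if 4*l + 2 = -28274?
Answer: -44385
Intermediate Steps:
l = -7069 (l = -½ + (¼)*(-28274) = -½ - 14137/2 = -7069)
Q = 37316
l - Q = -7069 - 1*37316 = -7069 - 37316 = -44385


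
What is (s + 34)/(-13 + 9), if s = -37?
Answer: ¾ ≈ 0.75000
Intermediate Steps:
(s + 34)/(-13 + 9) = (-37 + 34)/(-13 + 9) = -3/(-4) = -3*(-¼) = ¾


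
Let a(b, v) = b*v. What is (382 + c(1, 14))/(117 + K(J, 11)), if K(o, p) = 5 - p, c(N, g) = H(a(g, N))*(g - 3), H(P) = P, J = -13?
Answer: 536/111 ≈ 4.8288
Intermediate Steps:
c(N, g) = N*g*(-3 + g) (c(N, g) = (g*N)*(g - 3) = (N*g)*(-3 + g) = N*g*(-3 + g))
(382 + c(1, 14))/(117 + K(J, 11)) = (382 + 1*14*(-3 + 14))/(117 + (5 - 1*11)) = (382 + 1*14*11)/(117 + (5 - 11)) = (382 + 154)/(117 - 6) = 536/111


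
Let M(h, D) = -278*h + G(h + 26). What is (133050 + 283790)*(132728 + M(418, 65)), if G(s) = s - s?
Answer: 6887864160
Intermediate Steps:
G(s) = 0
M(h, D) = -278*h (M(h, D) = -278*h + 0 = -278*h)
(133050 + 283790)*(132728 + M(418, 65)) = (133050 + 283790)*(132728 - 278*418) = 416840*(132728 - 116204) = 416840*16524 = 6887864160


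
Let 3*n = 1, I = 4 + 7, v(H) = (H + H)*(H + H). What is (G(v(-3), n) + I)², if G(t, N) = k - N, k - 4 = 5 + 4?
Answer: 5041/9 ≈ 560.11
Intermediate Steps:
v(H) = 4*H² (v(H) = (2*H)*(2*H) = 4*H²)
k = 13 (k = 4 + (5 + 4) = 4 + 9 = 13)
I = 11
n = ⅓ (n = (⅓)*1 = ⅓ ≈ 0.33333)
G(t, N) = 13 - N
(G(v(-3), n) + I)² = ((13 - 1*⅓) + 11)² = ((13 - ⅓) + 11)² = (38/3 + 11)² = (71/3)² = 5041/9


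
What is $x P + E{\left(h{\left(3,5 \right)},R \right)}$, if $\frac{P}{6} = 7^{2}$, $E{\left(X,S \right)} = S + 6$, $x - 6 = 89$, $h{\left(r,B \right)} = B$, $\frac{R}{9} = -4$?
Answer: $27900$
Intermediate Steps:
$R = -36$ ($R = 9 \left(-4\right) = -36$)
$x = 95$ ($x = 6 + 89 = 95$)
$E{\left(X,S \right)} = 6 + S$
$P = 294$ ($P = 6 \cdot 7^{2} = 6 \cdot 49 = 294$)
$x P + E{\left(h{\left(3,5 \right)},R \right)} = 95 \cdot 294 + \left(6 - 36\right) = 27930 - 30 = 27900$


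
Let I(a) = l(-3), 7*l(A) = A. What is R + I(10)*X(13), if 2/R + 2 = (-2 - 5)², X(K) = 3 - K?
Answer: 1424/329 ≈ 4.3283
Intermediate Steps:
l(A) = A/7
I(a) = -3/7 (I(a) = (⅐)*(-3) = -3/7)
R = 2/47 (R = 2/(-2 + (-2 - 5)²) = 2/(-2 + (-7)²) = 2/(-2 + 49) = 2/47 ≈ 0.042553)
R + I(10)*X(13) = 2/47 - 3*(3 - 1*13)/7 = 2/47 - 3*(3 - 13)/7 = 2/47 - 3/7*(-10) = 2/47 + 30/7 = 1424/329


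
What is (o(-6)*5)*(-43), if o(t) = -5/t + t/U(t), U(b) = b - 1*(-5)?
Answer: -8815/6 ≈ -1469.2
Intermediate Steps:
U(b) = 5 + b (U(b) = b + 5 = 5 + b)
o(t) = -5/t + t/(5 + t)
(o(-6)*5)*(-43) = ((-5/(-6) - 6/(5 - 6))*5)*(-43) = ((-5*(-⅙) - 6/(-1))*5)*(-43) = ((⅚ - 6*(-1))*5)*(-43) = ((⅚ + 6)*5)*(-43) = ((41/6)*5)*(-43) = (205/6)*(-43) = -8815/6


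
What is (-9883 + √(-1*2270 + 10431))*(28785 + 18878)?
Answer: -471053429 + 47663*√8161 ≈ -4.6675e+8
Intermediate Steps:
(-9883 + √(-1*2270 + 10431))*(28785 + 18878) = (-9883 + √(-2270 + 10431))*47663 = (-9883 + √8161)*47663 = -471053429 + 47663*√8161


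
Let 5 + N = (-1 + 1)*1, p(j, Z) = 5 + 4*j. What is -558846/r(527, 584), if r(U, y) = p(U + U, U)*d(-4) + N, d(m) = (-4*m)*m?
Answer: 558846/270149 ≈ 2.0687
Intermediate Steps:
d(m) = -4*m²
N = -5 (N = -5 + (-1 + 1)*1 = -5 + 0*1 = -5 + 0 = -5)
r(U, y) = -325 - 512*U (r(U, y) = (5 + 4*(U + U))*(-4*(-4)²) - 5 = (5 + 4*(2*U))*(-4*16) - 5 = (5 + 8*U)*(-64) - 5 = (-320 - 512*U) - 5 = -325 - 512*U)
-558846/r(527, 584) = -558846/(-325 - 512*527) = -558846/(-325 - 269824) = -558846/(-270149) = -558846*(-1/270149) = 558846/270149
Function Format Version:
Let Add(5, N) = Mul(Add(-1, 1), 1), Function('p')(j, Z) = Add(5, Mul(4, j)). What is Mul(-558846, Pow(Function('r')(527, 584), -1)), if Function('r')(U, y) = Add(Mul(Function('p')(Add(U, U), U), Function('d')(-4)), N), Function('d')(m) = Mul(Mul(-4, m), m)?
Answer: Rational(558846, 270149) ≈ 2.0687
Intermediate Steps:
Function('d')(m) = Mul(-4, Pow(m, 2))
N = -5 (N = Add(-5, Mul(Add(-1, 1), 1)) = Add(-5, Mul(0, 1)) = Add(-5, 0) = -5)
Function('r')(U, y) = Add(-325, Mul(-512, U)) (Function('r')(U, y) = Add(Mul(Add(5, Mul(4, Add(U, U))), Mul(-4, Pow(-4, 2))), -5) = Add(Mul(Add(5, Mul(4, Mul(2, U))), Mul(-4, 16)), -5) = Add(Mul(Add(5, Mul(8, U)), -64), -5) = Add(Add(-320, Mul(-512, U)), -5) = Add(-325, Mul(-512, U)))
Mul(-558846, Pow(Function('r')(527, 584), -1)) = Mul(-558846, Pow(Add(-325, Mul(-512, 527)), -1)) = Mul(-558846, Pow(Add(-325, -269824), -1)) = Mul(-558846, Pow(-270149, -1)) = Mul(-558846, Rational(-1, 270149)) = Rational(558846, 270149)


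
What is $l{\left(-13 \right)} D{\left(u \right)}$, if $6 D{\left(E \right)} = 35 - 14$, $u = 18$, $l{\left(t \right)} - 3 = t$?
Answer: $-35$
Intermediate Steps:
$l{\left(t \right)} = 3 + t$
$D{\left(E \right)} = \frac{7}{2}$ ($D{\left(E \right)} = \frac{35 - 14}{6} = \frac{1}{6} \cdot 21 = \frac{7}{2}$)
$l{\left(-13 \right)} D{\left(u \right)} = \left(3 - 13\right) \frac{7}{2} = \left(-10\right) \frac{7}{2} = -35$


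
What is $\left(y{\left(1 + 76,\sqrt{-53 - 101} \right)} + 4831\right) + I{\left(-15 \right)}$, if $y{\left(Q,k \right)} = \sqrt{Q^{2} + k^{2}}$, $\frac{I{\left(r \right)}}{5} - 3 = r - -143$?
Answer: $5486 + 5 \sqrt{231} \approx 5562.0$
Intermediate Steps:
$I{\left(r \right)} = 730 + 5 r$ ($I{\left(r \right)} = 15 + 5 \left(r - -143\right) = 15 + 5 \left(r + 143\right) = 15 + 5 \left(143 + r\right) = 15 + \left(715 + 5 r\right) = 730 + 5 r$)
$\left(y{\left(1 + 76,\sqrt{-53 - 101} \right)} + 4831\right) + I{\left(-15 \right)} = \left(\sqrt{\left(1 + 76\right)^{2} + \left(\sqrt{-53 - 101}\right)^{2}} + 4831\right) + \left(730 + 5 \left(-15\right)\right) = \left(\sqrt{77^{2} + \left(\sqrt{-154}\right)^{2}} + 4831\right) + \left(730 - 75\right) = \left(\sqrt{5929 + \left(i \sqrt{154}\right)^{2}} + 4831\right) + 655 = \left(\sqrt{5929 - 154} + 4831\right) + 655 = \left(\sqrt{5775} + 4831\right) + 655 = \left(5 \sqrt{231} + 4831\right) + 655 = \left(4831 + 5 \sqrt{231}\right) + 655 = 5486 + 5 \sqrt{231}$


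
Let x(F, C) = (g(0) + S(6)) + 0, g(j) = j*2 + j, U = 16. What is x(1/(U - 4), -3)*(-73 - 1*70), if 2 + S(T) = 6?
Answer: -572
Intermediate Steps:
S(T) = 4 (S(T) = -2 + 6 = 4)
g(j) = 3*j (g(j) = 2*j + j = 3*j)
x(F, C) = 4 (x(F, C) = (3*0 + 4) + 0 = (0 + 4) + 0 = 4 + 0 = 4)
x(1/(U - 4), -3)*(-73 - 1*70) = 4*(-73 - 1*70) = 4*(-73 - 70) = 4*(-143) = -572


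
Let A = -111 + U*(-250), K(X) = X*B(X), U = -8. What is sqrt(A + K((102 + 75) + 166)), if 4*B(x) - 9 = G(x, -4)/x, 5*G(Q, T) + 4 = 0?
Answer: sqrt(266055)/10 ≈ 51.581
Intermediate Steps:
G(Q, T) = -4/5 (G(Q, T) = -4/5 + (1/5)*0 = -4/5 + 0 = -4/5)
B(x) = 9/4 - 1/(5*x) (B(x) = 9/4 + (-4/(5*x))/4 = 9/4 - 1/(5*x))
K(X) = -1/5 + 9*X/4 (K(X) = X*((-4 + 45*X)/(20*X)) = -1/5 + 9*X/4)
A = 1889 (A = -111 - 8*(-250) = -111 + 2000 = 1889)
sqrt(A + K((102 + 75) + 166)) = sqrt(1889 + (-1/5 + 9*((102 + 75) + 166)/4)) = sqrt(1889 + (-1/5 + 9*(177 + 166)/4)) = sqrt(1889 + (-1/5 + (9/4)*343)) = sqrt(1889 + (-1/5 + 3087/4)) = sqrt(1889 + 15431/20) = sqrt(53211/20) = sqrt(266055)/10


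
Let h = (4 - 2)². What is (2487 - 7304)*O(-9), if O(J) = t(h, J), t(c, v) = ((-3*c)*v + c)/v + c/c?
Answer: 496151/9 ≈ 55128.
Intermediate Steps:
h = 4 (h = 2² = 4)
t(c, v) = 1 + (c - 3*c*v)/v (t(c, v) = (-3*c*v + c)/v + 1 = (c - 3*c*v)/v + 1 = 1 + (c - 3*c*v)/v)
O(J) = -11 + 4/J (O(J) = 1 - 3*4 + 4/J = 1 - 12 + 4/J = -11 + 4/J)
(2487 - 7304)*O(-9) = (2487 - 7304)*(-11 + 4/(-9)) = -4817*(-11 + 4*(-⅑)) = -4817*(-11 - 4/9) = -4817*(-103/9) = 496151/9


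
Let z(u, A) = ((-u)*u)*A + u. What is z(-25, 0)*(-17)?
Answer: 425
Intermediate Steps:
z(u, A) = u - A*u² (z(u, A) = (-u²)*A + u = -A*u² + u = u - A*u²)
z(-25, 0)*(-17) = -25*(1 - 1*0*(-25))*(-17) = -25*(1 + 0)*(-17) = -25*1*(-17) = -25*(-17) = 425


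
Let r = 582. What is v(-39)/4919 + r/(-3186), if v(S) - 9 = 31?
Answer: -455903/2611989 ≈ -0.17454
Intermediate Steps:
v(S) = 40 (v(S) = 9 + 31 = 40)
v(-39)/4919 + r/(-3186) = 40/4919 + 582/(-3186) = 40*(1/4919) + 582*(-1/3186) = 40/4919 - 97/531 = -455903/2611989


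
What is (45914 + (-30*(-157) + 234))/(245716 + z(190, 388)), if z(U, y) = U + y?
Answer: 25429/123147 ≈ 0.20649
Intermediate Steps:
(45914 + (-30*(-157) + 234))/(245716 + z(190, 388)) = (45914 + (-30*(-157) + 234))/(245716 + (190 + 388)) = (45914 + (4710 + 234))/(245716 + 578) = (45914 + 4944)/246294 = 50858*(1/246294) = 25429/123147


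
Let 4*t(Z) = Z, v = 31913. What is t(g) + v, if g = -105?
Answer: 127547/4 ≈ 31887.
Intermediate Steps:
t(Z) = Z/4
t(g) + v = (¼)*(-105) + 31913 = -105/4 + 31913 = 127547/4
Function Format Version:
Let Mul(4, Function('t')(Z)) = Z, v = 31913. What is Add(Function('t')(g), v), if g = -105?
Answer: Rational(127547, 4) ≈ 31887.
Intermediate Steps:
Function('t')(Z) = Mul(Rational(1, 4), Z)
Add(Function('t')(g), v) = Add(Mul(Rational(1, 4), -105), 31913) = Add(Rational(-105, 4), 31913) = Rational(127547, 4)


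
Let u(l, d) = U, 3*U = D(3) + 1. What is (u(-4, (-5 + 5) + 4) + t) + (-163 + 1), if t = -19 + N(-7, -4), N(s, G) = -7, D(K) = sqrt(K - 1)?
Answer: -563/3 + sqrt(2)/3 ≈ -187.20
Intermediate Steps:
D(K) = sqrt(-1 + K)
U = 1/3 + sqrt(2)/3 (U = (sqrt(-1 + 3) + 1)/3 = (sqrt(2) + 1)/3 = (1 + sqrt(2))/3 = 1/3 + sqrt(2)/3 ≈ 0.80474)
t = -26 (t = -19 - 7 = -26)
u(l, d) = 1/3 + sqrt(2)/3
(u(-4, (-5 + 5) + 4) + t) + (-163 + 1) = ((1/3 + sqrt(2)/3) - 26) + (-163 + 1) = (-77/3 + sqrt(2)/3) - 162 = -563/3 + sqrt(2)/3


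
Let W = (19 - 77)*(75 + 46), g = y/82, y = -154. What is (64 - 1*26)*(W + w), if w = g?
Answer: -10936970/41 ≈ -2.6676e+5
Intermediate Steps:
g = -77/41 (g = -154/82 = -154*1/82 = -77/41 ≈ -1.8780)
w = -77/41 ≈ -1.8780
W = -7018 (W = -58*121 = -7018)
(64 - 1*26)*(W + w) = (64 - 1*26)*(-7018 - 77/41) = (64 - 26)*(-287815/41) = 38*(-287815/41) = -10936970/41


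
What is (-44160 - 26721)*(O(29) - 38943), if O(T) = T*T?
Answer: 2700707862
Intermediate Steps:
O(T) = T**2
(-44160 - 26721)*(O(29) - 38943) = (-44160 - 26721)*(29**2 - 38943) = -70881*(841 - 38943) = -70881*(-38102) = 2700707862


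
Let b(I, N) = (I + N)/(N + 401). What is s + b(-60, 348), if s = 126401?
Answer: 94674637/749 ≈ 1.2640e+5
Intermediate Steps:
b(I, N) = (I + N)/(401 + N)
s + b(-60, 348) = 126401 + (-60 + 348)/(401 + 348) = 126401 + 288/749 = 94674637/749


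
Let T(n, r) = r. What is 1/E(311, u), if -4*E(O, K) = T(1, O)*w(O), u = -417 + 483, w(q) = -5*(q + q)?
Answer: 2/483605 ≈ 4.1356e-6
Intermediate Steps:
w(q) = -10*q
u = 66
E(O, K) = 5*O²/2 (E(O, K) = -O*(-10*O)/4 = -(-5)*O²/2 = 5*O²/2)
1/E(311, u) = 1/((5/2)*311²) = 1/((5/2)*96721) = 1/(483605/2) = 2/483605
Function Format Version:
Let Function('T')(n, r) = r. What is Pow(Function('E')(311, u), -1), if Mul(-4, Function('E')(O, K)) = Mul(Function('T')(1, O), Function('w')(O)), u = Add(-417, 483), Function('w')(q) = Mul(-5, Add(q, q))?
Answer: Rational(2, 483605) ≈ 4.1356e-6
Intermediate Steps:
Function('w')(q) = Mul(-10, q) (Function('w')(q) = Mul(-5, Mul(2, q)) = Mul(-10, q))
u = 66
Function('E')(O, K) = Mul(Rational(5, 2), Pow(O, 2)) (Function('E')(O, K) = Mul(Rational(-1, 4), Mul(O, Mul(-10, O))) = Mul(Rational(-1, 4), Mul(-10, Pow(O, 2))) = Mul(Rational(5, 2), Pow(O, 2)))
Pow(Function('E')(311, u), -1) = Pow(Mul(Rational(5, 2), Pow(311, 2)), -1) = Pow(Mul(Rational(5, 2), 96721), -1) = Pow(Rational(483605, 2), -1) = Rational(2, 483605)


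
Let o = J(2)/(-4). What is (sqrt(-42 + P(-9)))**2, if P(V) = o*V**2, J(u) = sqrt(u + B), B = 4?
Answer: -42 - 81*sqrt(6)/4 ≈ -91.602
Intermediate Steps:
J(u) = sqrt(4 + u) (J(u) = sqrt(u + 4) = sqrt(4 + u))
o = -sqrt(6)/4 (o = sqrt(4 + 2)/(-4) = sqrt(6)*(-1/4) = -sqrt(6)/4 ≈ -0.61237)
P(V) = -sqrt(6)*V**2/4 (P(V) = (-sqrt(6)/4)*V**2 = -sqrt(6)*V**2/4)
(sqrt(-42 + P(-9)))**2 = (sqrt(-42 - 1/4*sqrt(6)*(-9)**2))**2 = (sqrt(-42 - 1/4*sqrt(6)*81))**2 = (sqrt(-42 - 81*sqrt(6)/4))**2 = -42 - 81*sqrt(6)/4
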